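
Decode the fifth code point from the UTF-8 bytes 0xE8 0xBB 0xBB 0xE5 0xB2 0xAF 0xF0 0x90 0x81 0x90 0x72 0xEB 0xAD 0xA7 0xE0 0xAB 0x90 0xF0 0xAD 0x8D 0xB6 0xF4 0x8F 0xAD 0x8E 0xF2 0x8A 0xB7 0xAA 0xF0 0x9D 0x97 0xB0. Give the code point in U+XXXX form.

Offset 0: leading byte 0xE8 = 11101000 → 3-byte char #1 = E8 BB BB.
Offset 3: leading byte 0xE5 = 11100101 → 3-byte char #2 = E5 B2 AF.
Offset 6: leading byte 0xF0 = 11110000 → 4-byte char #3 = F0 90 81 90.
Offset 10: leading byte 0x72 = 01110010 → 1-byte char #4 = 72.
Offset 11: leading byte 0xEB = 11101011 → 3-byte char #5 = EB AD A7.
Leading byte 0xEB = 11101011 matches 1110xxxx → 3-byte sequence.
Byte 1: 0xEB = 11101011, payload 1011 (4 bits).
Byte 2: 0xAD = 10101101 (10xxxxxx ✓), payload 101101.
Byte 3: 0xA7 = 10100111 (10xxxxxx ✓), payload 100111.
Concatenate: 1011101101100111 = 0xBB67 (16 bits → U+BB67).

U+BB67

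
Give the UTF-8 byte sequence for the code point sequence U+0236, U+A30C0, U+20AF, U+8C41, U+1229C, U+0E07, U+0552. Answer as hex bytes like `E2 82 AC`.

C8 B6 F2 A3 83 80 E2 82 AF E8 B1 81 F0 92 8A 9C E0 B8 87 D5 92

U+0236: 2-byte form → C8 B6.
U+A30C0: 4-byte form → F2 A3 83 80.
U+20AF: 3-byte form → E2 82 AF.
U+8C41: 3-byte form → E8 B1 81.
U+1229C: 4-byte form → F0 92 8A 9C.
U+0E07: 3-byte form → E0 B8 87.
U+0552: 2-byte form → D5 92.
Concatenated (21 bytes): C8 B6 F2 A3 83 80 E2 82 AF E8 B1 81 F0 92 8A 9C E0 B8 87 D5 92.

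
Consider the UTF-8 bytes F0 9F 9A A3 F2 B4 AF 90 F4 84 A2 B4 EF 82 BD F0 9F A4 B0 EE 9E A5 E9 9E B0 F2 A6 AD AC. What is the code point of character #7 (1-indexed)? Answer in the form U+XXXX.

U+97B0

Offset 0: leading byte 0xF0 = 11110000 → 4-byte char #1 = F0 9F 9A A3.
Offset 4: leading byte 0xF2 = 11110010 → 4-byte char #2 = F2 B4 AF 90.
Offset 8: leading byte 0xF4 = 11110100 → 4-byte char #3 = F4 84 A2 B4.
Offset 12: leading byte 0xEF = 11101111 → 3-byte char #4 = EF 82 BD.
Offset 15: leading byte 0xF0 = 11110000 → 4-byte char #5 = F0 9F A4 B0.
Offset 19: leading byte 0xEE = 11101110 → 3-byte char #6 = EE 9E A5.
Offset 22: leading byte 0xE9 = 11101001 → 3-byte char #7 = E9 9E B0.
Leading byte 0xE9 = 11101001 matches 1110xxxx → 3-byte sequence.
Byte 1: 0xE9 = 11101001, payload 1001 (4 bits).
Byte 2: 0x9E = 10011110 (10xxxxxx ✓), payload 011110.
Byte 3: 0xB0 = 10110000 (10xxxxxx ✓), payload 110000.
Concatenate: 1001011110110000 = 0x97B0 (16 bits → U+97B0).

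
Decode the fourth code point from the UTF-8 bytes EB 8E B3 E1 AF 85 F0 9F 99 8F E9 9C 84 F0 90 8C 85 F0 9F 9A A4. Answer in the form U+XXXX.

Offset 0: leading byte 0xEB = 11101011 → 3-byte char #1 = EB 8E B3.
Offset 3: leading byte 0xE1 = 11100001 → 3-byte char #2 = E1 AF 85.
Offset 6: leading byte 0xF0 = 11110000 → 4-byte char #3 = F0 9F 99 8F.
Offset 10: leading byte 0xE9 = 11101001 → 3-byte char #4 = E9 9C 84.
Leading byte 0xE9 = 11101001 matches 1110xxxx → 3-byte sequence.
Byte 1: 0xE9 = 11101001, payload 1001 (4 bits).
Byte 2: 0x9C = 10011100 (10xxxxxx ✓), payload 011100.
Byte 3: 0x84 = 10000100 (10xxxxxx ✓), payload 000100.
Concatenate: 1001011100000100 = 0x9704 (16 bits → U+9704).

U+9704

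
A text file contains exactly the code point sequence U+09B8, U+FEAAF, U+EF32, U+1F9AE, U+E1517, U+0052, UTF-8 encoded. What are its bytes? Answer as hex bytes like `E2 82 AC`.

U+09B8: 3-byte form → E0 A6 B8.
U+FEAAF: 4-byte form → F3 BE AA AF.
U+EF32: 3-byte form → EE BC B2.
U+1F9AE: 4-byte form → F0 9F A6 AE.
U+E1517: 4-byte form → F3 A1 94 97.
U+0052: 1-byte form → 52.
Concatenated (19 bytes): E0 A6 B8 F3 BE AA AF EE BC B2 F0 9F A6 AE F3 A1 94 97 52.

E0 A6 B8 F3 BE AA AF EE BC B2 F0 9F A6 AE F3 A1 94 97 52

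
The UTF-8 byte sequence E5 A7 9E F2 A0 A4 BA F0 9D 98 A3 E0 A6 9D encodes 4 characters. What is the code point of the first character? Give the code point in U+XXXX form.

Offset 0: leading byte 0xE5 = 11100101 → 3-byte char #1 = E5 A7 9E.
Leading byte 0xE5 = 11100101 matches 1110xxxx → 3-byte sequence.
Byte 1: 0xE5 = 11100101, payload 0101 (4 bits).
Byte 2: 0xA7 = 10100111 (10xxxxxx ✓), payload 100111.
Byte 3: 0x9E = 10011110 (10xxxxxx ✓), payload 011110.
Concatenate: 0101100111011110 = 0x59DE (16 bits → U+59DE).

U+59DE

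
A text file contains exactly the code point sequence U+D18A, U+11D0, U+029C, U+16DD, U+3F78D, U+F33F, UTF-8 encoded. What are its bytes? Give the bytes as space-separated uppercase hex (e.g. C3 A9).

ED 86 8A E1 87 90 CA 9C E1 9B 9D F0 BF 9E 8D EF 8C BF

U+D18A: 3-byte form → ED 86 8A.
U+11D0: 3-byte form → E1 87 90.
U+029C: 2-byte form → CA 9C.
U+16DD: 3-byte form → E1 9B 9D.
U+3F78D: 4-byte form → F0 BF 9E 8D.
U+F33F: 3-byte form → EF 8C BF.
Concatenated (18 bytes): ED 86 8A E1 87 90 CA 9C E1 9B 9D F0 BF 9E 8D EF 8C BF.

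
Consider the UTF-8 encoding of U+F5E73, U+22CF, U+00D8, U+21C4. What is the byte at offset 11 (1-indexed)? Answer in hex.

1-indexed offset 11 is 0-indexed offset 10.
U+F5E73 → 4-byte form F3 B5 B9 B3 at offsets 0–3.
U+22CF → 3-byte form E2 8B 8F at offsets 4–6.
U+00D8 → 2-byte form C3 98 at offsets 7–8.
U+21C4 → 3-byte form E2 87 84 at offsets 9–11.
Offset 10 falls in char 4's range; it's byte 2 of E2 87 84 = 0x87.

0x87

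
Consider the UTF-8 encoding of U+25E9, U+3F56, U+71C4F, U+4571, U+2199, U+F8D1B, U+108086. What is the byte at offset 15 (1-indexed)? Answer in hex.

1-indexed offset 15 is 0-indexed offset 14.
U+25E9 → 3-byte form E2 97 A9 at offsets 0–2.
U+3F56 → 3-byte form E3 BD 96 at offsets 3–5.
U+71C4F → 4-byte form F1 B1 B1 8F at offsets 6–9.
U+4571 → 3-byte form E4 95 B1 at offsets 10–12.
U+2199 → 3-byte form E2 86 99 at offsets 13–15.
Offset 14 falls in char 5's range; it's byte 2 of E2 86 99 = 0x86.

0x86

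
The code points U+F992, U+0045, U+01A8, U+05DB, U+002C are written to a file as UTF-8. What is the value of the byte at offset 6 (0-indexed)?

U+F992 → 3-byte form EF A6 92 at offsets 0–2.
U+0045 → 1-byte form 45 at offsets 3–3.
U+01A8 → 2-byte form C6 A8 at offsets 4–5.
U+05DB → 2-byte form D7 9B at offsets 6–7.
Offset 6 falls in char 4's range; it's byte 1 of D7 9B = 0xD7.

0xD7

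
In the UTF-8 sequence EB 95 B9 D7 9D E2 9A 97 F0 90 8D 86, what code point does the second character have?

Offset 0: leading byte 0xEB = 11101011 → 3-byte char #1 = EB 95 B9.
Offset 3: leading byte 0xD7 = 11010111 → 2-byte char #2 = D7 9D.
Leading byte 0xD7 = 11010111 matches 110xxxxx → 2-byte sequence.
Byte 1: 0xD7 = 11010111, payload 10111 (5 bits).
Byte 2: 0x9D = 10011101 (10xxxxxx ✓), payload 011101.
Concatenate: 10111011101 = 0x5DD (11 bits → U+05DD).

U+05DD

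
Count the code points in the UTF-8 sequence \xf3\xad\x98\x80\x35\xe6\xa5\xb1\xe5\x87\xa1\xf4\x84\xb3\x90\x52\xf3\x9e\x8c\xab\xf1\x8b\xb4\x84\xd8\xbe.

Byte at offset 0: 0xF3 = 11110011 → 4-byte char (#1). Advance 4.
Byte at offset 4: 0x35 = 00110101 → 1-byte char (#2). Advance 1.
Byte at offset 5: 0xE6 = 11100110 → 3-byte char (#3). Advance 3.
Byte at offset 8: 0xE5 = 11100101 → 3-byte char (#4). Advance 3.
Byte at offset 11: 0xF4 = 11110100 → 4-byte char (#5). Advance 4.
Byte at offset 15: 0x52 = 01010010 → 1-byte char (#6). Advance 1.
Byte at offset 16: 0xF3 = 11110011 → 4-byte char (#7). Advance 4.
Byte at offset 20: 0xF1 = 11110001 → 4-byte char (#8). Advance 4.
Byte at offset 24: 0xD8 = 11011000 → 2-byte char (#9). Advance 2.
Reached end at offset 26 after 9 code points.

9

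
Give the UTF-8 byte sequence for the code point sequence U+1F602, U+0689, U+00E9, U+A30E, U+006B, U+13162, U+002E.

F0 9F 98 82 DA 89 C3 A9 EA 8C 8E 6B F0 93 85 A2 2E

U+1F602: 4-byte form → F0 9F 98 82.
U+0689: 2-byte form → DA 89.
U+00E9: 2-byte form → C3 A9.
U+A30E: 3-byte form → EA 8C 8E.
U+006B: 1-byte form → 6B.
U+13162: 4-byte form → F0 93 85 A2.
U+002E: 1-byte form → 2E.
Concatenated (17 bytes): F0 9F 98 82 DA 89 C3 A9 EA 8C 8E 6B F0 93 85 A2 2E.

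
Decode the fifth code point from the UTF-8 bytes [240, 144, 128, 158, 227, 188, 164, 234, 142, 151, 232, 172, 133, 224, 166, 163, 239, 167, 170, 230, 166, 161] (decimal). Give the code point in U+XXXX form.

Offset 0: leading byte 0xF0 = 11110000 → 4-byte char #1 = F0 90 80 9E.
Offset 4: leading byte 0xE3 = 11100011 → 3-byte char #2 = E3 BC A4.
Offset 7: leading byte 0xEA = 11101010 → 3-byte char #3 = EA 8E 97.
Offset 10: leading byte 0xE8 = 11101000 → 3-byte char #4 = E8 AC 85.
Offset 13: leading byte 0xE0 = 11100000 → 3-byte char #5 = E0 A6 A3.
Leading byte 0xE0 = 11100000 matches 1110xxxx → 3-byte sequence.
Byte 1: 0xE0 = 11100000, payload 0000 (4 bits).
Byte 2: 0xA6 = 10100110 (10xxxxxx ✓), payload 100110.
Byte 3: 0xA3 = 10100011 (10xxxxxx ✓), payload 100011.
Concatenate: 0000100110100011 = 0x9A3 (16 bits → U+09A3).

U+09A3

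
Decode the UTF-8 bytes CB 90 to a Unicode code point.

Leading byte 0xCB = 11001011 matches 110xxxxx → 2-byte sequence.
Byte 1: 0xCB = 11001011, payload 01011 (5 bits).
Byte 2: 0x90 = 10010000 (10xxxxxx ✓), payload 010000.
Concatenate: 01011010000 = 0x2D0 (11 bits → U+02D0).

U+02D0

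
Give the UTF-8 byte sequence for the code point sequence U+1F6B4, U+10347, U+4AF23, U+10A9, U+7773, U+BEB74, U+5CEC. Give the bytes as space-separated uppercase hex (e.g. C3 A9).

U+1F6B4: 4-byte form → F0 9F 9A B4.
U+10347: 4-byte form → F0 90 8D 87.
U+4AF23: 4-byte form → F1 8A BC A3.
U+10A9: 3-byte form → E1 82 A9.
U+7773: 3-byte form → E7 9D B3.
U+BEB74: 4-byte form → F2 BE AD B4.
U+5CEC: 3-byte form → E5 B3 AC.
Concatenated (25 bytes): F0 9F 9A B4 F0 90 8D 87 F1 8A BC A3 E1 82 A9 E7 9D B3 F2 BE AD B4 E5 B3 AC.

F0 9F 9A B4 F0 90 8D 87 F1 8A BC A3 E1 82 A9 E7 9D B3 F2 BE AD B4 E5 B3 AC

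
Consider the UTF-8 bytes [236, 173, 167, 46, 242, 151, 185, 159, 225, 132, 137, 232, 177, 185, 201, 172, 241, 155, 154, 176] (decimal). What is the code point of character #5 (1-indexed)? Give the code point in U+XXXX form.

U+8C79

Offset 0: leading byte 0xEC = 11101100 → 3-byte char #1 = EC AD A7.
Offset 3: leading byte 0x2E = 00101110 → 1-byte char #2 = 2E.
Offset 4: leading byte 0xF2 = 11110010 → 4-byte char #3 = F2 97 B9 9F.
Offset 8: leading byte 0xE1 = 11100001 → 3-byte char #4 = E1 84 89.
Offset 11: leading byte 0xE8 = 11101000 → 3-byte char #5 = E8 B1 B9.
Leading byte 0xE8 = 11101000 matches 1110xxxx → 3-byte sequence.
Byte 1: 0xE8 = 11101000, payload 1000 (4 bits).
Byte 2: 0xB1 = 10110001 (10xxxxxx ✓), payload 110001.
Byte 3: 0xB9 = 10111001 (10xxxxxx ✓), payload 111001.
Concatenate: 1000110001111001 = 0x8C79 (16 bits → U+8C79).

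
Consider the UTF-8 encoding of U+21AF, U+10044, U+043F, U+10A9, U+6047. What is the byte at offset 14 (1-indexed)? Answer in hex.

0x81

1-indexed offset 14 is 0-indexed offset 13.
U+21AF → 3-byte form E2 86 AF at offsets 0–2.
U+10044 → 4-byte form F0 90 81 84 at offsets 3–6.
U+043F → 2-byte form D0 BF at offsets 7–8.
U+10A9 → 3-byte form E1 82 A9 at offsets 9–11.
U+6047 → 3-byte form E6 81 87 at offsets 12–14.
Offset 13 falls in char 5's range; it's byte 2 of E6 81 87 = 0x81.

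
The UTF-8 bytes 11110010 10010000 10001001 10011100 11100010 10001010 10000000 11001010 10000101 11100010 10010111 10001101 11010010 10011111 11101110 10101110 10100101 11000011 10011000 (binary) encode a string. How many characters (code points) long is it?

7

Byte at offset 0: 0xF2 = 11110010 → 4-byte char (#1). Advance 4.
Byte at offset 4: 0xE2 = 11100010 → 3-byte char (#2). Advance 3.
Byte at offset 7: 0xCA = 11001010 → 2-byte char (#3). Advance 2.
Byte at offset 9: 0xE2 = 11100010 → 3-byte char (#4). Advance 3.
Byte at offset 12: 0xD2 = 11010010 → 2-byte char (#5). Advance 2.
Byte at offset 14: 0xEE = 11101110 → 3-byte char (#6). Advance 3.
Byte at offset 17: 0xC3 = 11000011 → 2-byte char (#7). Advance 2.
Reached end at offset 19 after 7 code points.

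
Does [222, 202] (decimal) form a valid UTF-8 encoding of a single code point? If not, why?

Leading byte 0xDE = 11011110 → 2-byte form.
Byte 2 is 0xCA = 11001010, which is not 10xxxxxx — expected a continuation byte.

invalid (non-continuation byte where continuation expected)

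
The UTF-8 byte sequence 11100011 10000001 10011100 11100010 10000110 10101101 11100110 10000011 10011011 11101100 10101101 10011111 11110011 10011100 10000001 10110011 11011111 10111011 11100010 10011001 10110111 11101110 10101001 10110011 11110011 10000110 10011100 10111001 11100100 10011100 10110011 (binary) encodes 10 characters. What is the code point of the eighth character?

U+EA73

Offset 0: leading byte 0xE3 = 11100011 → 3-byte char #1 = E3 81 9C.
Offset 3: leading byte 0xE2 = 11100010 → 3-byte char #2 = E2 86 AD.
Offset 6: leading byte 0xE6 = 11100110 → 3-byte char #3 = E6 83 9B.
Offset 9: leading byte 0xEC = 11101100 → 3-byte char #4 = EC AD 9F.
Offset 12: leading byte 0xF3 = 11110011 → 4-byte char #5 = F3 9C 81 B3.
Offset 16: leading byte 0xDF = 11011111 → 2-byte char #6 = DF BB.
Offset 18: leading byte 0xE2 = 11100010 → 3-byte char #7 = E2 99 B7.
Offset 21: leading byte 0xEE = 11101110 → 3-byte char #8 = EE A9 B3.
Leading byte 0xEE = 11101110 matches 1110xxxx → 3-byte sequence.
Byte 1: 0xEE = 11101110, payload 1110 (4 bits).
Byte 2: 0xA9 = 10101001 (10xxxxxx ✓), payload 101001.
Byte 3: 0xB3 = 10110011 (10xxxxxx ✓), payload 110011.
Concatenate: 1110101001110011 = 0xEA73 (16 bits → U+EA73).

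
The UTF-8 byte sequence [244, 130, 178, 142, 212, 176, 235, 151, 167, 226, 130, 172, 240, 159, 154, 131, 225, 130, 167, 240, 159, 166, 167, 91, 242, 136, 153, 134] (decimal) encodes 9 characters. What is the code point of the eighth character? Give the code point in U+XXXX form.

Offset 0: leading byte 0xF4 = 11110100 → 4-byte char #1 = F4 82 B2 8E.
Offset 4: leading byte 0xD4 = 11010100 → 2-byte char #2 = D4 B0.
Offset 6: leading byte 0xEB = 11101011 → 3-byte char #3 = EB 97 A7.
Offset 9: leading byte 0xE2 = 11100010 → 3-byte char #4 = E2 82 AC.
Offset 12: leading byte 0xF0 = 11110000 → 4-byte char #5 = F0 9F 9A 83.
Offset 16: leading byte 0xE1 = 11100001 → 3-byte char #6 = E1 82 A7.
Offset 19: leading byte 0xF0 = 11110000 → 4-byte char #7 = F0 9F A6 A7.
Offset 23: leading byte 0x5B = 01011011 → 1-byte char #8 = 5B.
Leading byte 0x5B = 01011011 matches 0xxxxxxx → 1-byte sequence.
Byte 1: 0x5B = 01011011, payload 1011011 (7 bits).
Concatenate: 1011011 = 0x5B (7 bits → U+005B).

U+005B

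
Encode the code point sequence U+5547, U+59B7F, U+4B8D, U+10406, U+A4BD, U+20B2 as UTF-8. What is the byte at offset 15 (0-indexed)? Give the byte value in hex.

0x92

U+5547 → 3-byte form E5 95 87 at offsets 0–2.
U+59B7F → 4-byte form F1 99 AD BF at offsets 3–6.
U+4B8D → 3-byte form E4 AE 8D at offsets 7–9.
U+10406 → 4-byte form F0 90 90 86 at offsets 10–13.
U+A4BD → 3-byte form EA 92 BD at offsets 14–16.
Offset 15 falls in char 5's range; it's byte 2 of EA 92 BD = 0x92.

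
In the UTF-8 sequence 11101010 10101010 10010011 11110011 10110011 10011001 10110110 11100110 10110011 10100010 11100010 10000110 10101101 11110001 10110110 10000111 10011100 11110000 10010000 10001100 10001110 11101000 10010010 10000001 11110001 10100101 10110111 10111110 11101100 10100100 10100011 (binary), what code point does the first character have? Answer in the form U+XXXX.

Offset 0: leading byte 0xEA = 11101010 → 3-byte char #1 = EA AA 93.
Leading byte 0xEA = 11101010 matches 1110xxxx → 3-byte sequence.
Byte 1: 0xEA = 11101010, payload 1010 (4 bits).
Byte 2: 0xAA = 10101010 (10xxxxxx ✓), payload 101010.
Byte 3: 0x93 = 10010011 (10xxxxxx ✓), payload 010011.
Concatenate: 1010101010010011 = 0xAA93 (16 bits → U+AA93).

U+AA93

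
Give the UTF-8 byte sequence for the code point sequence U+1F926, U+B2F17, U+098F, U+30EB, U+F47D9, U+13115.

U+1F926: 4-byte form → F0 9F A4 A6.
U+B2F17: 4-byte form → F2 B2 BC 97.
U+098F: 3-byte form → E0 A6 8F.
U+30EB: 3-byte form → E3 83 AB.
U+F47D9: 4-byte form → F3 B4 9F 99.
U+13115: 4-byte form → F0 93 84 95.
Concatenated (22 bytes): F0 9F A4 A6 F2 B2 BC 97 E0 A6 8F E3 83 AB F3 B4 9F 99 F0 93 84 95.

F0 9F A4 A6 F2 B2 BC 97 E0 A6 8F E3 83 AB F3 B4 9F 99 F0 93 84 95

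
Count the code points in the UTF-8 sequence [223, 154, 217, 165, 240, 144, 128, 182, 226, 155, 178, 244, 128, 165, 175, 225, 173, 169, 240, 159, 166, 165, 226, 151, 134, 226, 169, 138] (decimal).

9

Byte at offset 0: 0xDF = 11011111 → 2-byte char (#1). Advance 2.
Byte at offset 2: 0xD9 = 11011001 → 2-byte char (#2). Advance 2.
Byte at offset 4: 0xF0 = 11110000 → 4-byte char (#3). Advance 4.
Byte at offset 8: 0xE2 = 11100010 → 3-byte char (#4). Advance 3.
Byte at offset 11: 0xF4 = 11110100 → 4-byte char (#5). Advance 4.
Byte at offset 15: 0xE1 = 11100001 → 3-byte char (#6). Advance 3.
Byte at offset 18: 0xF0 = 11110000 → 4-byte char (#7). Advance 4.
Byte at offset 22: 0xE2 = 11100010 → 3-byte char (#8). Advance 3.
Byte at offset 25: 0xE2 = 11100010 → 3-byte char (#9). Advance 3.
Reached end at offset 28 after 9 code points.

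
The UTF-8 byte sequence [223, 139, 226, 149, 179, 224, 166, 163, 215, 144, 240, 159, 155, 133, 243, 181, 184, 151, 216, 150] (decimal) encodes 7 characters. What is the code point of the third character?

Offset 0: leading byte 0xDF = 11011111 → 2-byte char #1 = DF 8B.
Offset 2: leading byte 0xE2 = 11100010 → 3-byte char #2 = E2 95 B3.
Offset 5: leading byte 0xE0 = 11100000 → 3-byte char #3 = E0 A6 A3.
Leading byte 0xE0 = 11100000 matches 1110xxxx → 3-byte sequence.
Byte 1: 0xE0 = 11100000, payload 0000 (4 bits).
Byte 2: 0xA6 = 10100110 (10xxxxxx ✓), payload 100110.
Byte 3: 0xA3 = 10100011 (10xxxxxx ✓), payload 100011.
Concatenate: 0000100110100011 = 0x9A3 (16 bits → U+09A3).

U+09A3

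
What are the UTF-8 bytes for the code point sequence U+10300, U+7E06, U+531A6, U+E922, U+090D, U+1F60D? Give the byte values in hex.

F0 90 8C 80 E7 B8 86 F1 93 86 A6 EE A4 A2 E0 A4 8D F0 9F 98 8D

U+10300: 4-byte form → F0 90 8C 80.
U+7E06: 3-byte form → E7 B8 86.
U+531A6: 4-byte form → F1 93 86 A6.
U+E922: 3-byte form → EE A4 A2.
U+090D: 3-byte form → E0 A4 8D.
U+1F60D: 4-byte form → F0 9F 98 8D.
Concatenated (21 bytes): F0 90 8C 80 E7 B8 86 F1 93 86 A6 EE A4 A2 E0 A4 8D F0 9F 98 8D.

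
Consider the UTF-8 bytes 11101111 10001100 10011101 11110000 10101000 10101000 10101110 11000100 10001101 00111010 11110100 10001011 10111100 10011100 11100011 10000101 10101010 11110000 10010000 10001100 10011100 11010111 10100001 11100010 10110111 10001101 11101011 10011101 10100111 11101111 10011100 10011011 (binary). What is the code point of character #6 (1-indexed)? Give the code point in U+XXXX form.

Offset 0: leading byte 0xEF = 11101111 → 3-byte char #1 = EF 8C 9D.
Offset 3: leading byte 0xF0 = 11110000 → 4-byte char #2 = F0 A8 A8 AE.
Offset 7: leading byte 0xC4 = 11000100 → 2-byte char #3 = C4 8D.
Offset 9: leading byte 0x3A = 00111010 → 1-byte char #4 = 3A.
Offset 10: leading byte 0xF4 = 11110100 → 4-byte char #5 = F4 8B BC 9C.
Offset 14: leading byte 0xE3 = 11100011 → 3-byte char #6 = E3 85 AA.
Leading byte 0xE3 = 11100011 matches 1110xxxx → 3-byte sequence.
Byte 1: 0xE3 = 11100011, payload 0011 (4 bits).
Byte 2: 0x85 = 10000101 (10xxxxxx ✓), payload 000101.
Byte 3: 0xAA = 10101010 (10xxxxxx ✓), payload 101010.
Concatenate: 0011000101101010 = 0x316A (16 bits → U+316A).

U+316A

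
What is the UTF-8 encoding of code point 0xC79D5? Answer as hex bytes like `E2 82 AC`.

U+C79D5 = 0xC79D5 = 817621 decimal. In range U+10000–U+10FFFF → 4-byte form: 11110xxx 10xxxxxx 10xxxxxx 10xxxxxx.
Binary (21 bits): 011000111100111010101.
Split 3+6+6+6: 011 | 000111 | 100111 | 010101.
Byte 1: 11110011 = 0xF3.
Byte 2: 10000111 = 0x87.
Byte 3: 10100111 = 0xA7.
Byte 4: 10010101 = 0x95.

F3 87 A7 95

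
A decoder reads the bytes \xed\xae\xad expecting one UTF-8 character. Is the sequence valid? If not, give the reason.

invalid (encodes a surrogate (U+D800–U+DFFF))

Structurally a 3-byte sequence; payload = 0xDBAD.
But 0xDBAD is in U+D800–U+DFFF, the surrogate range. Surrogates are not Unicode scalar values and are forbidden in UTF-8.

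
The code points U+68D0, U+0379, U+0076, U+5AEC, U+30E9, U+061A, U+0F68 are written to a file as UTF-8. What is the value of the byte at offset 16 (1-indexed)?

0xBD

1-indexed offset 16 is 0-indexed offset 15.
U+68D0 → 3-byte form E6 A3 90 at offsets 0–2.
U+0379 → 2-byte form CD B9 at offsets 3–4.
U+0076 → 1-byte form 76 at offsets 5–5.
U+5AEC → 3-byte form E5 AB AC at offsets 6–8.
U+30E9 → 3-byte form E3 83 A9 at offsets 9–11.
U+061A → 2-byte form D8 9A at offsets 12–13.
U+0F68 → 3-byte form E0 BD A8 at offsets 14–16.
Offset 15 falls in char 7's range; it's byte 2 of E0 BD A8 = 0xBD.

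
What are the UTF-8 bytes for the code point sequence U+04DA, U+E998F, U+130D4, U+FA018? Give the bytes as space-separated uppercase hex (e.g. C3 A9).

U+04DA: 2-byte form → D3 9A.
U+E998F: 4-byte form → F3 A9 A6 8F.
U+130D4: 4-byte form → F0 93 83 94.
U+FA018: 4-byte form → F3 BA 80 98.
Concatenated (14 bytes): D3 9A F3 A9 A6 8F F0 93 83 94 F3 BA 80 98.

D3 9A F3 A9 A6 8F F0 93 83 94 F3 BA 80 98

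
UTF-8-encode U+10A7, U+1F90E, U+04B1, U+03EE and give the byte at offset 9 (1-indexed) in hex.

0xB1

1-indexed offset 9 is 0-indexed offset 8.
U+10A7 → 3-byte form E1 82 A7 at offsets 0–2.
U+1F90E → 4-byte form F0 9F A4 8E at offsets 3–6.
U+04B1 → 2-byte form D2 B1 at offsets 7–8.
Offset 8 falls in char 3's range; it's byte 2 of D2 B1 = 0xB1.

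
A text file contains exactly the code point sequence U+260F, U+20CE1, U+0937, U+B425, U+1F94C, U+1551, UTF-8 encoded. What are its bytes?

U+260F: 3-byte form → E2 98 8F.
U+20CE1: 4-byte form → F0 A0 B3 A1.
U+0937: 3-byte form → E0 A4 B7.
U+B425: 3-byte form → EB 90 A5.
U+1F94C: 4-byte form → F0 9F A5 8C.
U+1551: 3-byte form → E1 95 91.
Concatenated (20 bytes): E2 98 8F F0 A0 B3 A1 E0 A4 B7 EB 90 A5 F0 9F A5 8C E1 95 91.

E2 98 8F F0 A0 B3 A1 E0 A4 B7 EB 90 A5 F0 9F A5 8C E1 95 91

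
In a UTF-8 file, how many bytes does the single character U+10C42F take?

4

U+10C42F = 0x10C42F. UTF-8 uses 1 byte below 0x80, 2 below 0x800, 3 below 0x10000, 4 up to 0x10FFFF. 0x10C42F is in U+10000–U+10FFFF → 4 bytes.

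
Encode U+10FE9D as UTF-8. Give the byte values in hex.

F4 8F BA 9D

U+10FE9D = 0x10FE9D = 1113757 decimal. In range U+10000–U+10FFFF → 4-byte form: 11110xxx 10xxxxxx 10xxxxxx 10xxxxxx.
Binary (21 bits): 100001111111010011101.
Split 3+6+6+6: 100 | 001111 | 111010 | 011101.
Byte 1: 11110100 = 0xF4.
Byte 2: 10001111 = 0x8F.
Byte 3: 10111010 = 0xBA.
Byte 4: 10011101 = 0x9D.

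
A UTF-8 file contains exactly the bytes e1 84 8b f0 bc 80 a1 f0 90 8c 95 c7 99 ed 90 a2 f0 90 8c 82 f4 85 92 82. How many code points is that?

7

Byte at offset 0: 0xE1 = 11100001 → 3-byte char (#1). Advance 3.
Byte at offset 3: 0xF0 = 11110000 → 4-byte char (#2). Advance 4.
Byte at offset 7: 0xF0 = 11110000 → 4-byte char (#3). Advance 4.
Byte at offset 11: 0xC7 = 11000111 → 2-byte char (#4). Advance 2.
Byte at offset 13: 0xED = 11101101 → 3-byte char (#5). Advance 3.
Byte at offset 16: 0xF0 = 11110000 → 4-byte char (#6). Advance 4.
Byte at offset 20: 0xF4 = 11110100 → 4-byte char (#7). Advance 4.
Reached end at offset 24 after 7 code points.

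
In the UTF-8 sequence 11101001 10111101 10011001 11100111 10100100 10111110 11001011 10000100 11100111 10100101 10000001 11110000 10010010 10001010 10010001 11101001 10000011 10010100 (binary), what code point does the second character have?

U+793E

Offset 0: leading byte 0xE9 = 11101001 → 3-byte char #1 = E9 BD 99.
Offset 3: leading byte 0xE7 = 11100111 → 3-byte char #2 = E7 A4 BE.
Leading byte 0xE7 = 11100111 matches 1110xxxx → 3-byte sequence.
Byte 1: 0xE7 = 11100111, payload 0111 (4 bits).
Byte 2: 0xA4 = 10100100 (10xxxxxx ✓), payload 100100.
Byte 3: 0xBE = 10111110 (10xxxxxx ✓), payload 111110.
Concatenate: 0111100100111110 = 0x793E (16 bits → U+793E).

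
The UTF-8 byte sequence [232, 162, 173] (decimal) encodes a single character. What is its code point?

Leading byte 0xE8 = 11101000 matches 1110xxxx → 3-byte sequence.
Byte 1: 0xE8 = 11101000, payload 1000 (4 bits).
Byte 2: 0xA2 = 10100010 (10xxxxxx ✓), payload 100010.
Byte 3: 0xAD = 10101101 (10xxxxxx ✓), payload 101101.
Concatenate: 1000100010101101 = 0x88AD (16 bits → U+88AD).

U+88AD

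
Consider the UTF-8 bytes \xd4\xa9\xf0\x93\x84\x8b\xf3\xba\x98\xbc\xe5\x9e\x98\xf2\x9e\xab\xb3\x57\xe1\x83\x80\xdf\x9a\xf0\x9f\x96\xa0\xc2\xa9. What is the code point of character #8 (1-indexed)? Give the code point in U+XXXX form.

U+07DA

Offset 0: leading byte 0xD4 = 11010100 → 2-byte char #1 = D4 A9.
Offset 2: leading byte 0xF0 = 11110000 → 4-byte char #2 = F0 93 84 8B.
Offset 6: leading byte 0xF3 = 11110011 → 4-byte char #3 = F3 BA 98 BC.
Offset 10: leading byte 0xE5 = 11100101 → 3-byte char #4 = E5 9E 98.
Offset 13: leading byte 0xF2 = 11110010 → 4-byte char #5 = F2 9E AB B3.
Offset 17: leading byte 0x57 = 01010111 → 1-byte char #6 = 57.
Offset 18: leading byte 0xE1 = 11100001 → 3-byte char #7 = E1 83 80.
Offset 21: leading byte 0xDF = 11011111 → 2-byte char #8 = DF 9A.
Leading byte 0xDF = 11011111 matches 110xxxxx → 2-byte sequence.
Byte 1: 0xDF = 11011111, payload 11111 (5 bits).
Byte 2: 0x9A = 10011010 (10xxxxxx ✓), payload 011010.
Concatenate: 11111011010 = 0x7DA (11 bits → U+07DA).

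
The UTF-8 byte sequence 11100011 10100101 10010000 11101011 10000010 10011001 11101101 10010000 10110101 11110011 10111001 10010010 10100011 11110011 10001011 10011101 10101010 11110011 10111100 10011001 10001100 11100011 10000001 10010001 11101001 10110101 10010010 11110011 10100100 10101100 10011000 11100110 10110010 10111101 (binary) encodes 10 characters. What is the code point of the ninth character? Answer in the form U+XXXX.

Offset 0: leading byte 0xE3 = 11100011 → 3-byte char #1 = E3 A5 90.
Offset 3: leading byte 0xEB = 11101011 → 3-byte char #2 = EB 82 99.
Offset 6: leading byte 0xED = 11101101 → 3-byte char #3 = ED 90 B5.
Offset 9: leading byte 0xF3 = 11110011 → 4-byte char #4 = F3 B9 92 A3.
Offset 13: leading byte 0xF3 = 11110011 → 4-byte char #5 = F3 8B 9D AA.
Offset 17: leading byte 0xF3 = 11110011 → 4-byte char #6 = F3 BC 99 8C.
Offset 21: leading byte 0xE3 = 11100011 → 3-byte char #7 = E3 81 91.
Offset 24: leading byte 0xE9 = 11101001 → 3-byte char #8 = E9 B5 92.
Offset 27: leading byte 0xF3 = 11110011 → 4-byte char #9 = F3 A4 AC 98.
Leading byte 0xF3 = 11110011 matches 11110xxx → 4-byte sequence.
Byte 1: 0xF3 = 11110011, payload 011 (3 bits).
Byte 2: 0xA4 = 10100100 (10xxxxxx ✓), payload 100100.
Byte 3: 0xAC = 10101100 (10xxxxxx ✓), payload 101100.
Byte 4: 0x98 = 10011000 (10xxxxxx ✓), payload 011000.
Concatenate: 011100100101100011000 = 0xE4B18 (21 bits → U+E4B18).

U+E4B18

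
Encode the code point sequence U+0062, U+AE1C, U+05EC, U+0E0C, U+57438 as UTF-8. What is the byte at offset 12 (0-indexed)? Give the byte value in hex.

U+0062 → 1-byte form 62 at offsets 0–0.
U+AE1C → 3-byte form EA B8 9C at offsets 1–3.
U+05EC → 2-byte form D7 AC at offsets 4–5.
U+0E0C → 3-byte form E0 B8 8C at offsets 6–8.
U+57438 → 4-byte form F1 97 90 B8 at offsets 9–12.
Offset 12 falls in char 5's range; it's byte 4 of F1 97 90 B8 = 0xB8.

0xB8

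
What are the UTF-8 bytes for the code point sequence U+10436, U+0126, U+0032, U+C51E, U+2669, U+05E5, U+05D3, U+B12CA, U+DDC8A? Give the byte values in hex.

U+10436: 4-byte form → F0 90 90 B6.
U+0126: 2-byte form → C4 A6.
U+0032: 1-byte form → 32.
U+C51E: 3-byte form → EC 94 9E.
U+2669: 3-byte form → E2 99 A9.
U+05E5: 2-byte form → D7 A5.
U+05D3: 2-byte form → D7 93.
U+B12CA: 4-byte form → F2 B1 8B 8A.
U+DDC8A: 4-byte form → F3 9D B2 8A.
Concatenated (25 bytes): F0 90 90 B6 C4 A6 32 EC 94 9E E2 99 A9 D7 A5 D7 93 F2 B1 8B 8A F3 9D B2 8A.

F0 90 90 B6 C4 A6 32 EC 94 9E E2 99 A9 D7 A5 D7 93 F2 B1 8B 8A F3 9D B2 8A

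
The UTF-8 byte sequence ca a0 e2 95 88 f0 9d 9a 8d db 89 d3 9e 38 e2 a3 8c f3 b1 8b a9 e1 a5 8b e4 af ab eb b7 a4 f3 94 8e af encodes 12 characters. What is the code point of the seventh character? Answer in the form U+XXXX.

Offset 0: leading byte 0xCA = 11001010 → 2-byte char #1 = CA A0.
Offset 2: leading byte 0xE2 = 11100010 → 3-byte char #2 = E2 95 88.
Offset 5: leading byte 0xF0 = 11110000 → 4-byte char #3 = F0 9D 9A 8D.
Offset 9: leading byte 0xDB = 11011011 → 2-byte char #4 = DB 89.
Offset 11: leading byte 0xD3 = 11010011 → 2-byte char #5 = D3 9E.
Offset 13: leading byte 0x38 = 00111000 → 1-byte char #6 = 38.
Offset 14: leading byte 0xE2 = 11100010 → 3-byte char #7 = E2 A3 8C.
Leading byte 0xE2 = 11100010 matches 1110xxxx → 3-byte sequence.
Byte 1: 0xE2 = 11100010, payload 0010 (4 bits).
Byte 2: 0xA3 = 10100011 (10xxxxxx ✓), payload 100011.
Byte 3: 0x8C = 10001100 (10xxxxxx ✓), payload 001100.
Concatenate: 0010100011001100 = 0x28CC (16 bits → U+28CC).

U+28CC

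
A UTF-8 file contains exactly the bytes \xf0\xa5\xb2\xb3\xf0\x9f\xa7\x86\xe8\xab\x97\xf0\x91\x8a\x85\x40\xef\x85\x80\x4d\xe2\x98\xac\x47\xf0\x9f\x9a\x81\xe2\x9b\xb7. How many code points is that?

11

Byte at offset 0: 0xF0 = 11110000 → 4-byte char (#1). Advance 4.
Byte at offset 4: 0xF0 = 11110000 → 4-byte char (#2). Advance 4.
Byte at offset 8: 0xE8 = 11101000 → 3-byte char (#3). Advance 3.
Byte at offset 11: 0xF0 = 11110000 → 4-byte char (#4). Advance 4.
Byte at offset 15: 0x40 = 01000000 → 1-byte char (#5). Advance 1.
Byte at offset 16: 0xEF = 11101111 → 3-byte char (#6). Advance 3.
Byte at offset 19: 0x4D = 01001101 → 1-byte char (#7). Advance 1.
Byte at offset 20: 0xE2 = 11100010 → 3-byte char (#8). Advance 3.
Byte at offset 23: 0x47 = 01000111 → 1-byte char (#9). Advance 1.
Byte at offset 24: 0xF0 = 11110000 → 4-byte char (#10). Advance 4.
Byte at offset 28: 0xE2 = 11100010 → 3-byte char (#11). Advance 3.
Reached end at offset 31 after 11 code points.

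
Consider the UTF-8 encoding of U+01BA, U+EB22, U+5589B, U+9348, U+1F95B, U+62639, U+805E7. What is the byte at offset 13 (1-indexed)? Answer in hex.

0xF0

1-indexed offset 13 is 0-indexed offset 12.
U+01BA → 2-byte form C6 BA at offsets 0–1.
U+EB22 → 3-byte form EE AC A2 at offsets 2–4.
U+5589B → 4-byte form F1 95 A2 9B at offsets 5–8.
U+9348 → 3-byte form E9 8D 88 at offsets 9–11.
U+1F95B → 4-byte form F0 9F A5 9B at offsets 12–15.
Offset 12 falls in char 5's range; it's byte 1 of F0 9F A5 9B = 0xF0.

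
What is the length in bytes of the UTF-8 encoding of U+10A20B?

4

U+10A20B = 0x10A20B. UTF-8 uses 1 byte below 0x80, 2 below 0x800, 3 below 0x10000, 4 up to 0x10FFFF. 0x10A20B is in U+10000–U+10FFFF → 4 bytes.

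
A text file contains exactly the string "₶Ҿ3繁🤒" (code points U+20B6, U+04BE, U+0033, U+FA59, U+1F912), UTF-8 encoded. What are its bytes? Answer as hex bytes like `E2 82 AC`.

E2 82 B6 D2 BE 33 EF A9 99 F0 9F A4 92

U+20B6: 3-byte form → E2 82 B6.
U+04BE: 2-byte form → D2 BE.
U+0033: 1-byte form → 33.
U+FA59: 3-byte form → EF A9 99.
U+1F912: 4-byte form → F0 9F A4 92.
Concatenated (13 bytes): E2 82 B6 D2 BE 33 EF A9 99 F0 9F A4 92.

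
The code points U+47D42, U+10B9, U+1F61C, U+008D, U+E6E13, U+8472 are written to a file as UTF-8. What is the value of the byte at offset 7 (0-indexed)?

U+47D42 → 4-byte form F1 87 B5 82 at offsets 0–3.
U+10B9 → 3-byte form E1 82 B9 at offsets 4–6.
U+1F61C → 4-byte form F0 9F 98 9C at offsets 7–10.
Offset 7 falls in char 3's range; it's byte 1 of F0 9F 98 9C = 0xF0.

0xF0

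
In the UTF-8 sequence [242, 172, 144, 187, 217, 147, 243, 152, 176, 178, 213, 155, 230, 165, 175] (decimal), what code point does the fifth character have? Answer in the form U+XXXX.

U+696F

Offset 0: leading byte 0xF2 = 11110010 → 4-byte char #1 = F2 AC 90 BB.
Offset 4: leading byte 0xD9 = 11011001 → 2-byte char #2 = D9 93.
Offset 6: leading byte 0xF3 = 11110011 → 4-byte char #3 = F3 98 B0 B2.
Offset 10: leading byte 0xD5 = 11010101 → 2-byte char #4 = D5 9B.
Offset 12: leading byte 0xE6 = 11100110 → 3-byte char #5 = E6 A5 AF.
Leading byte 0xE6 = 11100110 matches 1110xxxx → 3-byte sequence.
Byte 1: 0xE6 = 11100110, payload 0110 (4 bits).
Byte 2: 0xA5 = 10100101 (10xxxxxx ✓), payload 100101.
Byte 3: 0xAF = 10101111 (10xxxxxx ✓), payload 101111.
Concatenate: 0110100101101111 = 0x696F (16 bits → U+696F).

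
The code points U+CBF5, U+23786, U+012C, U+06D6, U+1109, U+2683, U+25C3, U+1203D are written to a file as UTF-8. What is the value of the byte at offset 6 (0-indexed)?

0x86

U+CBF5 → 3-byte form EC AF B5 at offsets 0–2.
U+23786 → 4-byte form F0 A3 9E 86 at offsets 3–6.
Offset 6 falls in char 2's range; it's byte 4 of F0 A3 9E 86 = 0x86.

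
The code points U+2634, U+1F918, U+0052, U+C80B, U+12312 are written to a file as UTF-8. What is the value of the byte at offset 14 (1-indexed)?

1-indexed offset 14 is 0-indexed offset 13.
U+2634 → 3-byte form E2 98 B4 at offsets 0–2.
U+1F918 → 4-byte form F0 9F A4 98 at offsets 3–6.
U+0052 → 1-byte form 52 at offsets 7–7.
U+C80B → 3-byte form EC A0 8B at offsets 8–10.
U+12312 → 4-byte form F0 92 8C 92 at offsets 11–14.
Offset 13 falls in char 5's range; it's byte 3 of F0 92 8C 92 = 0x8C.

0x8C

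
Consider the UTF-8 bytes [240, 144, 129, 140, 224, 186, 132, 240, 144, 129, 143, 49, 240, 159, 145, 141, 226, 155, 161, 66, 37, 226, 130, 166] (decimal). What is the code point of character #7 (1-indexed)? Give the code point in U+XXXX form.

U+0042

Offset 0: leading byte 0xF0 = 11110000 → 4-byte char #1 = F0 90 81 8C.
Offset 4: leading byte 0xE0 = 11100000 → 3-byte char #2 = E0 BA 84.
Offset 7: leading byte 0xF0 = 11110000 → 4-byte char #3 = F0 90 81 8F.
Offset 11: leading byte 0x31 = 00110001 → 1-byte char #4 = 31.
Offset 12: leading byte 0xF0 = 11110000 → 4-byte char #5 = F0 9F 91 8D.
Offset 16: leading byte 0xE2 = 11100010 → 3-byte char #6 = E2 9B A1.
Offset 19: leading byte 0x42 = 01000010 → 1-byte char #7 = 42.
Leading byte 0x42 = 01000010 matches 0xxxxxxx → 1-byte sequence.
Byte 1: 0x42 = 01000010, payload 1000010 (7 bits).
Concatenate: 1000010 = 0x42 (7 bits → U+0042).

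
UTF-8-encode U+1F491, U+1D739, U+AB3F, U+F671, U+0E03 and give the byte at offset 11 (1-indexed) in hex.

0xBF

1-indexed offset 11 is 0-indexed offset 10.
U+1F491 → 4-byte form F0 9F 92 91 at offsets 0–3.
U+1D739 → 4-byte form F0 9D 9C B9 at offsets 4–7.
U+AB3F → 3-byte form EA AC BF at offsets 8–10.
Offset 10 falls in char 3's range; it's byte 3 of EA AC BF = 0xBF.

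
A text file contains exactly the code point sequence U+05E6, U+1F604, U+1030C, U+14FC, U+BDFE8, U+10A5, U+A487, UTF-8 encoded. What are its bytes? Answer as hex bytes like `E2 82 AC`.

D7 A6 F0 9F 98 84 F0 90 8C 8C E1 93 BC F2 BD BF A8 E1 82 A5 EA 92 87

U+05E6: 2-byte form → D7 A6.
U+1F604: 4-byte form → F0 9F 98 84.
U+1030C: 4-byte form → F0 90 8C 8C.
U+14FC: 3-byte form → E1 93 BC.
U+BDFE8: 4-byte form → F2 BD BF A8.
U+10A5: 3-byte form → E1 82 A5.
U+A487: 3-byte form → EA 92 87.
Concatenated (23 bytes): D7 A6 F0 9F 98 84 F0 90 8C 8C E1 93 BC F2 BD BF A8 E1 82 A5 EA 92 87.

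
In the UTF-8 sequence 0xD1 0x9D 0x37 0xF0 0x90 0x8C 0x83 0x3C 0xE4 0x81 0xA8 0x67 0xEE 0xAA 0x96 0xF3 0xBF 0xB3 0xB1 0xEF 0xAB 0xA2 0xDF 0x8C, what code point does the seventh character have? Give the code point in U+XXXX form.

Offset 0: leading byte 0xD1 = 11010001 → 2-byte char #1 = D1 9D.
Offset 2: leading byte 0x37 = 00110111 → 1-byte char #2 = 37.
Offset 3: leading byte 0xF0 = 11110000 → 4-byte char #3 = F0 90 8C 83.
Offset 7: leading byte 0x3C = 00111100 → 1-byte char #4 = 3C.
Offset 8: leading byte 0xE4 = 11100100 → 3-byte char #5 = E4 81 A8.
Offset 11: leading byte 0x67 = 01100111 → 1-byte char #6 = 67.
Offset 12: leading byte 0xEE = 11101110 → 3-byte char #7 = EE AA 96.
Leading byte 0xEE = 11101110 matches 1110xxxx → 3-byte sequence.
Byte 1: 0xEE = 11101110, payload 1110 (4 bits).
Byte 2: 0xAA = 10101010 (10xxxxxx ✓), payload 101010.
Byte 3: 0x96 = 10010110 (10xxxxxx ✓), payload 010110.
Concatenate: 1110101010010110 = 0xEA96 (16 bits → U+EA96).

U+EA96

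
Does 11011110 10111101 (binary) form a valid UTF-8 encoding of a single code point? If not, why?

Leading byte 0xDE = 11011110 → 2-byte form.
Continuation bytes 0xBD=10111101 all match 10xxxxxx.
Decoded value 0x7BD is ≥ 0x80 (shortest form) and not a surrogate.

valid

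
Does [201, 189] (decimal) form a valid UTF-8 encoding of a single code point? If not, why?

valid

Leading byte 0xC9 = 11001001 → 2-byte form.
Continuation bytes 0xBD=10111101 all match 10xxxxxx.
Decoded value 0x27D is ≥ 0x80 (shortest form) and not a surrogate.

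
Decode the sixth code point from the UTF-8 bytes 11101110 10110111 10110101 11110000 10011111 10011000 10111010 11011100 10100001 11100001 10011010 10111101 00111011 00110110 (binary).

Offset 0: leading byte 0xEE = 11101110 → 3-byte char #1 = EE B7 B5.
Offset 3: leading byte 0xF0 = 11110000 → 4-byte char #2 = F0 9F 98 BA.
Offset 7: leading byte 0xDC = 11011100 → 2-byte char #3 = DC A1.
Offset 9: leading byte 0xE1 = 11100001 → 3-byte char #4 = E1 9A BD.
Offset 12: leading byte 0x3B = 00111011 → 1-byte char #5 = 3B.
Offset 13: leading byte 0x36 = 00110110 → 1-byte char #6 = 36.
Leading byte 0x36 = 00110110 matches 0xxxxxxx → 1-byte sequence.
Byte 1: 0x36 = 00110110, payload 0110110 (7 bits).
Concatenate: 0110110 = 0x36 (7 bits → U+0036).

U+0036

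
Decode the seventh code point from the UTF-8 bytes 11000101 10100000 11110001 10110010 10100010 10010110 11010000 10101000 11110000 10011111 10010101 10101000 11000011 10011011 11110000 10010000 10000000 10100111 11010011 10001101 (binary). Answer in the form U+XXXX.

Offset 0: leading byte 0xC5 = 11000101 → 2-byte char #1 = C5 A0.
Offset 2: leading byte 0xF1 = 11110001 → 4-byte char #2 = F1 B2 A2 96.
Offset 6: leading byte 0xD0 = 11010000 → 2-byte char #3 = D0 A8.
Offset 8: leading byte 0xF0 = 11110000 → 4-byte char #4 = F0 9F 95 A8.
Offset 12: leading byte 0xC3 = 11000011 → 2-byte char #5 = C3 9B.
Offset 14: leading byte 0xF0 = 11110000 → 4-byte char #6 = F0 90 80 A7.
Offset 18: leading byte 0xD3 = 11010011 → 2-byte char #7 = D3 8D.
Leading byte 0xD3 = 11010011 matches 110xxxxx → 2-byte sequence.
Byte 1: 0xD3 = 11010011, payload 10011 (5 bits).
Byte 2: 0x8D = 10001101 (10xxxxxx ✓), payload 001101.
Concatenate: 10011001101 = 0x4CD (11 bits → U+04CD).

U+04CD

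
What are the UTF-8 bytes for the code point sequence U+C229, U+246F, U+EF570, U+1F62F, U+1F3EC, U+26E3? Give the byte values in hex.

U+C229: 3-byte form → EC 88 A9.
U+246F: 3-byte form → E2 91 AF.
U+EF570: 4-byte form → F3 AF 95 B0.
U+1F62F: 4-byte form → F0 9F 98 AF.
U+1F3EC: 4-byte form → F0 9F 8F AC.
U+26E3: 3-byte form → E2 9B A3.
Concatenated (21 bytes): EC 88 A9 E2 91 AF F3 AF 95 B0 F0 9F 98 AF F0 9F 8F AC E2 9B A3.

EC 88 A9 E2 91 AF F3 AF 95 B0 F0 9F 98 AF F0 9F 8F AC E2 9B A3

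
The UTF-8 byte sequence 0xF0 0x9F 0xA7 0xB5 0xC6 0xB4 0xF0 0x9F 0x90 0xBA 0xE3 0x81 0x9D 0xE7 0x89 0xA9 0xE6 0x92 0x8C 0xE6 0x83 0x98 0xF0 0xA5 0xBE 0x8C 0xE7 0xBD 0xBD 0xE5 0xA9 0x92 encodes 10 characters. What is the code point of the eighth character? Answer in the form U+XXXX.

Offset 0: leading byte 0xF0 = 11110000 → 4-byte char #1 = F0 9F A7 B5.
Offset 4: leading byte 0xC6 = 11000110 → 2-byte char #2 = C6 B4.
Offset 6: leading byte 0xF0 = 11110000 → 4-byte char #3 = F0 9F 90 BA.
Offset 10: leading byte 0xE3 = 11100011 → 3-byte char #4 = E3 81 9D.
Offset 13: leading byte 0xE7 = 11100111 → 3-byte char #5 = E7 89 A9.
Offset 16: leading byte 0xE6 = 11100110 → 3-byte char #6 = E6 92 8C.
Offset 19: leading byte 0xE6 = 11100110 → 3-byte char #7 = E6 83 98.
Offset 22: leading byte 0xF0 = 11110000 → 4-byte char #8 = F0 A5 BE 8C.
Leading byte 0xF0 = 11110000 matches 11110xxx → 4-byte sequence.
Byte 1: 0xF0 = 11110000, payload 000 (3 bits).
Byte 2: 0xA5 = 10100101 (10xxxxxx ✓), payload 100101.
Byte 3: 0xBE = 10111110 (10xxxxxx ✓), payload 111110.
Byte 4: 0x8C = 10001100 (10xxxxxx ✓), payload 001100.
Concatenate: 000100101111110001100 = 0x25F8C (21 bits → U+25F8C).

U+25F8C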